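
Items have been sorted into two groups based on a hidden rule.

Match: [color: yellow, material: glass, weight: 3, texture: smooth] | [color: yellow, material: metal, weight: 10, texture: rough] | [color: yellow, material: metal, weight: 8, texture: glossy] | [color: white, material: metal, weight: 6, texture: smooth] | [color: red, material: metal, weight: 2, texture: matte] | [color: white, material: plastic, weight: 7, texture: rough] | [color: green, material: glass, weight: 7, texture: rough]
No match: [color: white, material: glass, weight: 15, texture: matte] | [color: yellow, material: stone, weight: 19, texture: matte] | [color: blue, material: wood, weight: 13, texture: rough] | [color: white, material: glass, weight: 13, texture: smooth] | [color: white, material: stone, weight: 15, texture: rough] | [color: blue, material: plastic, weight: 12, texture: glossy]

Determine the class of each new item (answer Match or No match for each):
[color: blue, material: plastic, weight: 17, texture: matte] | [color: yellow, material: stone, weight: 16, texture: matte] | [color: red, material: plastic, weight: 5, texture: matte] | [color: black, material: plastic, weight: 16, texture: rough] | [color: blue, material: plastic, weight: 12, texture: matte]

The pattern is that an item is 'Match' exactly when: weight ≤ 10.

No match, No match, Match, No match, No match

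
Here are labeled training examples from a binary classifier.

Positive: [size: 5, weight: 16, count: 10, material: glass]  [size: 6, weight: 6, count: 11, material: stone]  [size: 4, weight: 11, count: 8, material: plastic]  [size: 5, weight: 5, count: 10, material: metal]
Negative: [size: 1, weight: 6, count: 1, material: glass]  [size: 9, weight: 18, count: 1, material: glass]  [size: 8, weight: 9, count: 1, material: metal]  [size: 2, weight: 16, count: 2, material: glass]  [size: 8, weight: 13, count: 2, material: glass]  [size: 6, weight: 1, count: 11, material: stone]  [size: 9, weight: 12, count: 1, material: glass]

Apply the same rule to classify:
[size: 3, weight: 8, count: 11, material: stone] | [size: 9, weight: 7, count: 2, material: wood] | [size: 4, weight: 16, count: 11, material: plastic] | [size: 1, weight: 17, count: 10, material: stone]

The simplest hypothesis consistent with all the labels is: weight ≥ 5 AND count ≥ 8.
[size: 3, weight: 8, count: 11, material: stone]: Positive (weight = 8, count = 11). [size: 9, weight: 7, count: 2, material: wood]: Negative (weight = 7, count = 2). [size: 4, weight: 16, count: 11, material: plastic]: Positive (weight = 16, count = 11). [size: 1, weight: 17, count: 10, material: stone]: Positive (weight = 17, count = 10).

Positive, Negative, Positive, Positive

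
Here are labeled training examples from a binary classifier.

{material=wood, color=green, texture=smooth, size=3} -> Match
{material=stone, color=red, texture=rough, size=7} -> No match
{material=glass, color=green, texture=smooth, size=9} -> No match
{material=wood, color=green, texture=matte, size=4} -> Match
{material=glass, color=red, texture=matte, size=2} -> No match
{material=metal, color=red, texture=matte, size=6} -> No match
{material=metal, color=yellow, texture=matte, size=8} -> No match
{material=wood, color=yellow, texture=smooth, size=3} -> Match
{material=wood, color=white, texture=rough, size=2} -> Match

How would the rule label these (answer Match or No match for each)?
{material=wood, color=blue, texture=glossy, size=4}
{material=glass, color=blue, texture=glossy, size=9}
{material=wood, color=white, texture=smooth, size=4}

Match, No match, Match

The classifier is using: material is wood.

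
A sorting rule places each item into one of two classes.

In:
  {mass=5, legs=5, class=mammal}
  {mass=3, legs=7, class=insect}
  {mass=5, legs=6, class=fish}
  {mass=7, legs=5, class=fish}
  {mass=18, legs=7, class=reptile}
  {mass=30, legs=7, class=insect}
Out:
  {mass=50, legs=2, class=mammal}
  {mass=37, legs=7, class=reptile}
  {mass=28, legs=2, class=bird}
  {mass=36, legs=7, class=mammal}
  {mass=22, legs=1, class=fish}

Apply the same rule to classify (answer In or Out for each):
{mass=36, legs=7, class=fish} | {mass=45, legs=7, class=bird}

Out, Out

The simplest hypothesis consistent with all the labels is: legs ≥ 5 AND mass ≤ 30.
{mass=36, legs=7, class=fish}: legs = 7, mass = 36, fails this test → Out.
{mass=45, legs=7, class=bird}: legs = 7, mass = 45, fails this test → Out.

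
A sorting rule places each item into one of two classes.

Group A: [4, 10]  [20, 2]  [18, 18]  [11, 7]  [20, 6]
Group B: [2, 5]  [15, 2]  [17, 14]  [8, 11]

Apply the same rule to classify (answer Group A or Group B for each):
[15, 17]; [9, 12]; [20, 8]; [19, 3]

Group A, Group B, Group A, Group A

Checking candidate rules against both groups, what survives is: sum is even.
[15, 17]: 15+17 = 32, meets the rule → Group A.
[9, 12]: 9+12 = 21, fails this test → Group B.
[20, 8]: 20+8 = 28, meets the rule → Group A.
[19, 3]: 19+3 = 22, meets the rule → Group A.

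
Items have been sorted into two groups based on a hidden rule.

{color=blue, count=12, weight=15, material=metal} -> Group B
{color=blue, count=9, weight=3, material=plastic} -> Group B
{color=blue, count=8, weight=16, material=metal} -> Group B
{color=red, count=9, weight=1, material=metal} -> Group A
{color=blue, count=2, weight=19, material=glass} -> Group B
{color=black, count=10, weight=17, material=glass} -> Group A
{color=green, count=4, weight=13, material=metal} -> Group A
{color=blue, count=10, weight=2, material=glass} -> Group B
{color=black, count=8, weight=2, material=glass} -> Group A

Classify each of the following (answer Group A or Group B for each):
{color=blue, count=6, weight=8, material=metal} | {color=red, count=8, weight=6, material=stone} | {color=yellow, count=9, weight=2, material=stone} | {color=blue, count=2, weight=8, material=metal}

The distinguishing property — color is not blue — holds for all the 'Group A' cases and none of the 'Group B' cases.
{color=blue, count=6, weight=8, material=metal}: color is blue, fails this test → Group B.
{color=red, count=8, weight=6, material=stone}: color is red, qualifies → Group A.
{color=yellow, count=9, weight=2, material=stone}: color is yellow, qualifies → Group A.
{color=blue, count=2, weight=8, material=metal}: color is blue, fails this test → Group B.

Group B, Group A, Group A, Group B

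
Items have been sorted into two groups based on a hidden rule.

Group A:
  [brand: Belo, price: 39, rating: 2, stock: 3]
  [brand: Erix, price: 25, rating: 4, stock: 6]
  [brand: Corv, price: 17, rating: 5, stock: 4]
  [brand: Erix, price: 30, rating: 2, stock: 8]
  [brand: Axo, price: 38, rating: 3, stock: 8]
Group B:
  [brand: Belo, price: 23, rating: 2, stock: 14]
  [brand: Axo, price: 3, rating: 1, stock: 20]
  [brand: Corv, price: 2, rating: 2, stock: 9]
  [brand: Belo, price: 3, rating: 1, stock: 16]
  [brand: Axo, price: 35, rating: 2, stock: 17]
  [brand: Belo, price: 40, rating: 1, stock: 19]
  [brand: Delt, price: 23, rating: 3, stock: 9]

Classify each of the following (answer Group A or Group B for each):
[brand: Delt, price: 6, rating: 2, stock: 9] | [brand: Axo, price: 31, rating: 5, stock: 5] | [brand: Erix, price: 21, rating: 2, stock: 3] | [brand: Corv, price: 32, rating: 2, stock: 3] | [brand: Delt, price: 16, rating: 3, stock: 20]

A rule that fits every label: stock ≤ 8 — true of each 'Group A' example, false of each 'Group B' one.
[brand: Delt, price: 6, rating: 2, stock: 9] → stock = 9 → Group B.
[brand: Axo, price: 31, rating: 5, stock: 5] → stock = 5 → Group A.
[brand: Erix, price: 21, rating: 2, stock: 3] → stock = 3 → Group A.
[brand: Corv, price: 32, rating: 2, stock: 3] → stock = 3 → Group A.
[brand: Delt, price: 16, rating: 3, stock: 20] → stock = 20 → Group B.

Group B, Group A, Group A, Group A, Group B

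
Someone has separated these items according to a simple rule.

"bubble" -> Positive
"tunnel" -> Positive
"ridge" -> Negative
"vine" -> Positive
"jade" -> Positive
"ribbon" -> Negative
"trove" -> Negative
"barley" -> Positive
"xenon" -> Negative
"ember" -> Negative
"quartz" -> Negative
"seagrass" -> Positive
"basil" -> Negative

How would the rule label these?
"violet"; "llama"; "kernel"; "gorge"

Positive, Negative, Positive, Negative

One predicate separates the groups cleanly: even length AND contains 'e'.
"violet": length 6, has 'e' — satisfies this, so Positive. "llama": length 5, no 'e' — lacks this property, so Negative. "kernel": length 6, has 'e' — satisfies this, so Positive. "gorge": length 5, has 'e' — lacks this property, so Negative.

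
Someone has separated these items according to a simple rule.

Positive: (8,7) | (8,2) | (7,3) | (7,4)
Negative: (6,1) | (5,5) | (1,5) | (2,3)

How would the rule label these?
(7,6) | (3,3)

Positive, Negative

A rule that fits every label: first ≥ 7 — true of each 'Positive' example, false of each 'Negative' one.
(7,6): first 7 — passes, so Positive.
(3,3): first 3 — doesn't qualify, so Negative.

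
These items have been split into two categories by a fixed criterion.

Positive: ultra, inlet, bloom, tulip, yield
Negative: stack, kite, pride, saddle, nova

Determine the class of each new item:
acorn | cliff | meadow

Negative, Positive, Negative

One predicate separates the groups cleanly: odd length AND contains 'l'.
Negative: acorn, since length 5, no 'l'.
Positive: cliff, since length 5, has 'l'.
Negative: meadow, since length 6, no 'l'.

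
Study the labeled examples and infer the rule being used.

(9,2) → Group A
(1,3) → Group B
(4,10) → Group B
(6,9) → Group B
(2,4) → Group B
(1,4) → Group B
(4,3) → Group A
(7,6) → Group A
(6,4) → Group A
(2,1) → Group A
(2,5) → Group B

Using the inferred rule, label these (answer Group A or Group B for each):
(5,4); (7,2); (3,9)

The pattern is that an item is 'Group A' exactly when: first > second.
(5,4): Group A (5 > 4). (7,2): Group A (7 > 2). (3,9): Group B (3 < 9).

Group A, Group A, Group B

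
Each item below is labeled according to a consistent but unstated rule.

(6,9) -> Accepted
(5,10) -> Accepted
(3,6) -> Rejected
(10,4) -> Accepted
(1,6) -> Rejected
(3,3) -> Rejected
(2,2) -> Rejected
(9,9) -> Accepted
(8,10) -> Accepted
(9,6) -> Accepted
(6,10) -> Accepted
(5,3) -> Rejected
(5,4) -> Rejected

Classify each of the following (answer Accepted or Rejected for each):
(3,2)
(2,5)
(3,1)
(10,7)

Rejected, Rejected, Rejected, Accepted

A rule that fits every label: sum ≥ 14 — true of each 'Accepted' example, false of each 'Rejected' one.
(3,2): 3+2 = 5 — lacks this property, so Rejected. (2,5): 2+5 = 7 — lacks this property, so Rejected. (3,1): 3+1 = 4 — lacks this property, so Rejected. (10,7): 10+7 = 17 — qualifies, so Accepted.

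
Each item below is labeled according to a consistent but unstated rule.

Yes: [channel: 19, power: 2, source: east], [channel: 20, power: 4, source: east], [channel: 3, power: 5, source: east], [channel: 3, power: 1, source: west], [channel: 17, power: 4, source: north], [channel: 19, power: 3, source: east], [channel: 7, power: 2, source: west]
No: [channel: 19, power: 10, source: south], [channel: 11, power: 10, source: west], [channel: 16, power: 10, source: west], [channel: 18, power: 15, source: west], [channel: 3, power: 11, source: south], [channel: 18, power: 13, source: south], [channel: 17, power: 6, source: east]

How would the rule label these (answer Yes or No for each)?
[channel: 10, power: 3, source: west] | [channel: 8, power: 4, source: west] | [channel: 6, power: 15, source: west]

The common property of the 'Yes' items is: power ≤ 5. No 'No' item has it.
[channel: 10, power: 3, source: west] → power = 3 → Yes. [channel: 8, power: 4, source: west] → power = 4 → Yes. [channel: 6, power: 15, source: west] → power = 15 → No.

Yes, Yes, No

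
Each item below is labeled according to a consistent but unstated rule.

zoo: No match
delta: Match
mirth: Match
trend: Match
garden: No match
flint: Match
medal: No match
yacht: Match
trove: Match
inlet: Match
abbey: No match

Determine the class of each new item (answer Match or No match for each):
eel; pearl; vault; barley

No match, No match, Match, No match

The rule appears to be: contains 't'.
eel: No match (no 't'). pearl: No match (no 't'). vault: Match (has 't'). barley: No match (no 't').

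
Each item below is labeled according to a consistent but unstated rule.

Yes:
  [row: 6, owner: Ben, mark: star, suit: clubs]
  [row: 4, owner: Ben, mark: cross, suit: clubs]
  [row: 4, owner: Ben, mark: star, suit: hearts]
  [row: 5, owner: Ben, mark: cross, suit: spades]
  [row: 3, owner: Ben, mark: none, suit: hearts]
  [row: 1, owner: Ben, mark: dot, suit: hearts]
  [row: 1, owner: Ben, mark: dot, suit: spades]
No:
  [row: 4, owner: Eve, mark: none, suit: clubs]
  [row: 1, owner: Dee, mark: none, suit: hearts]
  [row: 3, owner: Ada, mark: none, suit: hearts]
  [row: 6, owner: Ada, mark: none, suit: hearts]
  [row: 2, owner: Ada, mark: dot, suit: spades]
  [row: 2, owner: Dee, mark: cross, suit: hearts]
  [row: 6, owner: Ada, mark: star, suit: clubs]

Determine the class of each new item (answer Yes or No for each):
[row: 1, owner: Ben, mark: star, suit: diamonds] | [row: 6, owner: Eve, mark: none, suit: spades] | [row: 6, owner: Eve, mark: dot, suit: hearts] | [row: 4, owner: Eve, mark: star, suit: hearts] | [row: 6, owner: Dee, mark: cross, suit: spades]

Yes, No, No, No, No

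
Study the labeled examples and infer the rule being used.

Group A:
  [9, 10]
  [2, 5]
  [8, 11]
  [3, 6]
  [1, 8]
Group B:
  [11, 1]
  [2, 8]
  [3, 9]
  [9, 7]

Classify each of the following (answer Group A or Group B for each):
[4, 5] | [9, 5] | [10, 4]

'Group A' ⟺ sum is odd.
[4, 5] — 4+5 = 9, hence Group A.
[9, 5] — 9+5 = 14, hence Group B.
[10, 4] — 10+4 = 14, hence Group B.

Group A, Group B, Group B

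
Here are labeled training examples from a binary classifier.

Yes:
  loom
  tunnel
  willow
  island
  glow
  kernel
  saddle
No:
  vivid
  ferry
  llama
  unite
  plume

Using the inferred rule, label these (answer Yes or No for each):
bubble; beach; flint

Every 'Yes' example satisfies: even length. None of the 'No' examples do.

Yes, No, No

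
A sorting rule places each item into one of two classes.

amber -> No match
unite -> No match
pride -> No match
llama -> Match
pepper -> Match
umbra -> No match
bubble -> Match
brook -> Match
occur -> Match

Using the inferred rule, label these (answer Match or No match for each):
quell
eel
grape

Match, Match, No match

'Match' ⟺ has a double letter.
quell: 'll' doubled — meets the rule, so Match. eel: 'ee' doubled — meets the rule, so Match. grape: no doubled letter — does not satisfy this, so No match.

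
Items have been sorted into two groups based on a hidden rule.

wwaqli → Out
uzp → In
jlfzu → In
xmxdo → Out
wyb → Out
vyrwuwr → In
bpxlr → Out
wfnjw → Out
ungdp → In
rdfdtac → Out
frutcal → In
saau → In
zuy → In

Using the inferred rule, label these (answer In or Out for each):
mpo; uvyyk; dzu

Rule: contains 'u'. This holds for each 'In' example and fails for each 'Out' one.

Out, In, In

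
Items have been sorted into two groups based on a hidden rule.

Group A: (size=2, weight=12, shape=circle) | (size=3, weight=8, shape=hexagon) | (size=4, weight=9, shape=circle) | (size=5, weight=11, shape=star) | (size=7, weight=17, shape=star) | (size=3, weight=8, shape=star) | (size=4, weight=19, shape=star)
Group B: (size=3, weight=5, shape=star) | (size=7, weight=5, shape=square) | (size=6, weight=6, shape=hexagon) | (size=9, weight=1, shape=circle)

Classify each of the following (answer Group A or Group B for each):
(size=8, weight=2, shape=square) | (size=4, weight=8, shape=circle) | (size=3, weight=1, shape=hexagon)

Group B, Group A, Group B

Rule: weight ≥ 8. This holds for each 'Group A' example and fails for each 'Group B' one.
(size=8, weight=2, shape=square): Group B (weight = 2). (size=4, weight=8, shape=circle): Group A (weight = 8). (size=3, weight=1, shape=hexagon): Group B (weight = 1).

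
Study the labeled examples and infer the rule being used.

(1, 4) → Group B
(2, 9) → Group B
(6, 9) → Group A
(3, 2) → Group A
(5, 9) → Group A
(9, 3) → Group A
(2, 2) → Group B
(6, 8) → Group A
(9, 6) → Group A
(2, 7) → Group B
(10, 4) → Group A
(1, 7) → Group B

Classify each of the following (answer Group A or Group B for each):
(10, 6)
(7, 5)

The distinguishing property — first ≥ 3 — holds for all the 'Group A' cases and none of the 'Group B' cases.
Group A: (10, 6), since first 10.
Group A: (7, 5), since first 7.

Group A, Group A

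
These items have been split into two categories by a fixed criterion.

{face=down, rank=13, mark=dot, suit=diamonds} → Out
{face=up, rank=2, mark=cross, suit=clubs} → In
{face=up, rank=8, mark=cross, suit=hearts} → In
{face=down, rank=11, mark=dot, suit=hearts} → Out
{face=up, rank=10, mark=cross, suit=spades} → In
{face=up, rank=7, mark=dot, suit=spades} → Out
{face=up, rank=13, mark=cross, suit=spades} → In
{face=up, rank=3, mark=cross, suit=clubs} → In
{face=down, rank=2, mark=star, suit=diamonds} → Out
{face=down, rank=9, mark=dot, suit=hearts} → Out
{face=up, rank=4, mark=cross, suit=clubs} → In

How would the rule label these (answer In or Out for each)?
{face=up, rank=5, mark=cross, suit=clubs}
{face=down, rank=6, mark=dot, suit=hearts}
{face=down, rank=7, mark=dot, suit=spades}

In, Out, Out

The common property of the 'In' items is: mark is cross. No 'Out' item has it.
{face=up, rank=5, mark=cross, suit=clubs}: mark is cross — satisfies this, so In. {face=down, rank=6, mark=dot, suit=hearts}: mark is dot — does not fit, so Out. {face=down, rank=7, mark=dot, suit=spades}: mark is dot — does not fit, so Out.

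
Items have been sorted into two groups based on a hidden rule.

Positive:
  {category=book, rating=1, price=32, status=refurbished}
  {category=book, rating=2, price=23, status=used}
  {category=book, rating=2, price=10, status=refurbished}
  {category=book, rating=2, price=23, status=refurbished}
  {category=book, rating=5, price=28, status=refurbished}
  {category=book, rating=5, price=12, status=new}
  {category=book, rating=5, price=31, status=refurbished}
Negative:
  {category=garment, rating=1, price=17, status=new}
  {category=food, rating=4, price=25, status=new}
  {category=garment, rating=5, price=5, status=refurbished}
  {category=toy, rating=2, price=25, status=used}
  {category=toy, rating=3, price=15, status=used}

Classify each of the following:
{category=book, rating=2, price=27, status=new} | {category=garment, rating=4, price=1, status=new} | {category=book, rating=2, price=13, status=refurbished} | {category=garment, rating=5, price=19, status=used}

The rule appears to be: category is book.
{category=book, rating=2, price=27, status=new}: category is book — matches, so Positive.
{category=garment, rating=4, price=1, status=new}: category is garment — lacks this property, so Negative.
{category=book, rating=2, price=13, status=refurbished}: category is book — matches, so Positive.
{category=garment, rating=5, price=19, status=used}: category is garment — lacks this property, so Negative.

Positive, Negative, Positive, Negative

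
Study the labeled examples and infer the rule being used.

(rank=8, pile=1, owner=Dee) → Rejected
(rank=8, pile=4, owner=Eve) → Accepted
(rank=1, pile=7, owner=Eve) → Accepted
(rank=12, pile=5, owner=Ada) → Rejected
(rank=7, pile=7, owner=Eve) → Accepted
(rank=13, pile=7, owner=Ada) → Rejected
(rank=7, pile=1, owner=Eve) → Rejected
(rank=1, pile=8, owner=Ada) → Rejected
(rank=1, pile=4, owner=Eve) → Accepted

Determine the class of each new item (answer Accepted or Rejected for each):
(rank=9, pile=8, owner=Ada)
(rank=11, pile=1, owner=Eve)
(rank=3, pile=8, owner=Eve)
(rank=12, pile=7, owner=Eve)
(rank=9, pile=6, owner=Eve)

Rejected, Rejected, Accepted, Accepted, Accepted

The simplest hypothesis consistent with all the labels is: owner is Eve AND pile ≥ 4.
(rank=9, pile=8, owner=Ada): owner is Ada, pile = 8 — doesn't qualify, so Rejected. (rank=11, pile=1, owner=Eve): owner is Eve, pile = 1 — doesn't qualify, so Rejected. (rank=3, pile=8, owner=Eve): owner is Eve, pile = 8 — passes, so Accepted. (rank=12, pile=7, owner=Eve): owner is Eve, pile = 7 — passes, so Accepted. (rank=9, pile=6, owner=Eve): owner is Eve, pile = 6 — passes, so Accepted.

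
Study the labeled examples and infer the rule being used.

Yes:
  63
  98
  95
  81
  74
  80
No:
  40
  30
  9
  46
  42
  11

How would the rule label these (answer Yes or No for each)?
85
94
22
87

Yes, Yes, No, Yes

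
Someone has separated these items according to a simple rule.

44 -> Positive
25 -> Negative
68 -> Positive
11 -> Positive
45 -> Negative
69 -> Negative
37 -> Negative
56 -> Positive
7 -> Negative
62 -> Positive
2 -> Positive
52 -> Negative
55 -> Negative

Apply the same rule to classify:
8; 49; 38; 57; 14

The rule appears to be: ≡ 2 (mod 3).

Positive, Negative, Positive, Negative, Positive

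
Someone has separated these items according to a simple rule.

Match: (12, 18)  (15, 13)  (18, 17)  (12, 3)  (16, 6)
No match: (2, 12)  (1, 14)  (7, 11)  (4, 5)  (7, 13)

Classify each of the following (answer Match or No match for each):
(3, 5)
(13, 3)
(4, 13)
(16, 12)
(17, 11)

No match, Match, No match, Match, Match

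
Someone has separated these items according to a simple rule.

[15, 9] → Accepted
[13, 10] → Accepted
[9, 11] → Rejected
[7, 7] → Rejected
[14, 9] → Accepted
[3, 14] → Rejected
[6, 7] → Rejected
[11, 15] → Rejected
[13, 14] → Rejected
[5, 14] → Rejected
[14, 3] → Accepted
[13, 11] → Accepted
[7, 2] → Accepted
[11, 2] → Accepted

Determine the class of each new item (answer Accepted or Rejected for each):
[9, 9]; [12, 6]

Rejected, Accepted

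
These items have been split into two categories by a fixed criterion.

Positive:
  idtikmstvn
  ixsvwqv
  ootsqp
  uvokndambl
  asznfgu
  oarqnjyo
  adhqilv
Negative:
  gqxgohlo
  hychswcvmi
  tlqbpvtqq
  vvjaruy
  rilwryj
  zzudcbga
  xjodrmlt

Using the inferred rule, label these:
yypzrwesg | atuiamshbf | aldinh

All 'Positive' examples share one property — starts with a vowel — and every 'Negative' example lacks it.

Negative, Positive, Positive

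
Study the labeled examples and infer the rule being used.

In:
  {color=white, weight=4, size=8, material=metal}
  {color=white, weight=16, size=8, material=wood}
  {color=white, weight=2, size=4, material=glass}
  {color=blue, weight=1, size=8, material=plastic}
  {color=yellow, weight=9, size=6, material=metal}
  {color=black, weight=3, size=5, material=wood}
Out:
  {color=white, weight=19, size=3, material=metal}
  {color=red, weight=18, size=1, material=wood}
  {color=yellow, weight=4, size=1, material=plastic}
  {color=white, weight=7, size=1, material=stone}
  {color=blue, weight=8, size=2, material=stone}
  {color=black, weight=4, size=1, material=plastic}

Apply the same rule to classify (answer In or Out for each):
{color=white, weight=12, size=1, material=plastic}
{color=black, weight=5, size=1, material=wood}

All 'In' examples share one property — size ≥ 4 — and every 'Out' example lacks it.

Out, Out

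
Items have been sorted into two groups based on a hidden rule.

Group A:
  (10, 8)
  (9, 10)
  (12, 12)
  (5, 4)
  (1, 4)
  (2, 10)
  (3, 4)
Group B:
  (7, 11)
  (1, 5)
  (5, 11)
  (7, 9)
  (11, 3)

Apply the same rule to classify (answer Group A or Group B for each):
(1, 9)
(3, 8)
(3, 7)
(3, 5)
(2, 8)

A rule that fits every label: second is even — true of each 'Group A' example, false of each 'Group B' one.
(1, 9): second 9 — does not satisfy this, so Group B. (3, 8): second 8 — satisfies this, so Group A. (3, 7): second 7 — does not satisfy this, so Group B. (3, 5): second 5 — does not satisfy this, so Group B. (2, 8): second 8 — satisfies this, so Group A.

Group B, Group A, Group B, Group B, Group A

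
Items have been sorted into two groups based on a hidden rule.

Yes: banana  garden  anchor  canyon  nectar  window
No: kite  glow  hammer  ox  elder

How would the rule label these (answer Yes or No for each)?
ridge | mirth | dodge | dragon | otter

No, No, No, Yes, No

The pattern is that an item is 'Yes' exactly when: contains 'n'.
ridge: no 'n' — does not fit, so No. mirth: no 'n' — does not fit, so No. dodge: no 'n' — does not fit, so No. dragon: has 'n' — qualifies, so Yes. otter: no 'n' — does not fit, so No.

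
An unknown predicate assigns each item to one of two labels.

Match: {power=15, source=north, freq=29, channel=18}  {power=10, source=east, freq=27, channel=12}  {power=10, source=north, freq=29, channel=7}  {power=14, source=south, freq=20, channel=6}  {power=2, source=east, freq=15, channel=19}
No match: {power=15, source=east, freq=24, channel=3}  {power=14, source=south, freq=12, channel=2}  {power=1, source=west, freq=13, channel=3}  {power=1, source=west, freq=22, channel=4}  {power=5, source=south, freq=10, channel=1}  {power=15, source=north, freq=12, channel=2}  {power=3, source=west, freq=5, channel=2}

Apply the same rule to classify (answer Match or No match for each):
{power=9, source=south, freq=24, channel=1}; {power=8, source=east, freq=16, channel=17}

No match, Match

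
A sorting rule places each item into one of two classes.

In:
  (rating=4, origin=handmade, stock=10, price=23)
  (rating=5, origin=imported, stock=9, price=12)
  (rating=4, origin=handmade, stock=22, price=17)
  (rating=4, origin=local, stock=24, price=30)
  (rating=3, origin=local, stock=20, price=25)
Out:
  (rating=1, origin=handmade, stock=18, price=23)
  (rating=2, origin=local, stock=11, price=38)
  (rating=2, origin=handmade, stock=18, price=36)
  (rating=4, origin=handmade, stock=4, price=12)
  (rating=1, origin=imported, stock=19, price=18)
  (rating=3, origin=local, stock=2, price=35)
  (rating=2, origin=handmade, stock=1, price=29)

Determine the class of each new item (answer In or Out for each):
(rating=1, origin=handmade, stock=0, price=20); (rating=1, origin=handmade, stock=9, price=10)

Out, Out

'In' ⟺ rating ≥ 3 AND stock ≥ 9.
Out: (rating=1, origin=handmade, stock=0, price=20), since rating = 1, stock = 0.
Out: (rating=1, origin=handmade, stock=9, price=10), since rating = 1, stock = 9.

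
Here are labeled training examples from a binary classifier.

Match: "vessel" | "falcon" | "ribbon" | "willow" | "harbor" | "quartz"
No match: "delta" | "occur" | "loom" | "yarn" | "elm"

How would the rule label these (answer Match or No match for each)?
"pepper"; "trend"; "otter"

All 'Match' examples share one property — length 6 — and every 'No match' example lacks it.

Match, No match, No match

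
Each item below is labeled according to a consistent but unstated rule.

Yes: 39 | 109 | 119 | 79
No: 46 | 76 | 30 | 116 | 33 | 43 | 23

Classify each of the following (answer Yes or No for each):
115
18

A rule that fits every label: ends in digit 9 — true of each 'Yes' example, false of each 'No' one.
115: last digit 5, does not satisfy this → No.
18: last digit 8, does not satisfy this → No.

No, No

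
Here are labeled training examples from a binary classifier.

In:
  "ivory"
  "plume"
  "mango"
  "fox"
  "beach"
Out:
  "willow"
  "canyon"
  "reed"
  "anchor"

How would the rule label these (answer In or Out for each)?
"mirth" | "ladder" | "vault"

In, Out, In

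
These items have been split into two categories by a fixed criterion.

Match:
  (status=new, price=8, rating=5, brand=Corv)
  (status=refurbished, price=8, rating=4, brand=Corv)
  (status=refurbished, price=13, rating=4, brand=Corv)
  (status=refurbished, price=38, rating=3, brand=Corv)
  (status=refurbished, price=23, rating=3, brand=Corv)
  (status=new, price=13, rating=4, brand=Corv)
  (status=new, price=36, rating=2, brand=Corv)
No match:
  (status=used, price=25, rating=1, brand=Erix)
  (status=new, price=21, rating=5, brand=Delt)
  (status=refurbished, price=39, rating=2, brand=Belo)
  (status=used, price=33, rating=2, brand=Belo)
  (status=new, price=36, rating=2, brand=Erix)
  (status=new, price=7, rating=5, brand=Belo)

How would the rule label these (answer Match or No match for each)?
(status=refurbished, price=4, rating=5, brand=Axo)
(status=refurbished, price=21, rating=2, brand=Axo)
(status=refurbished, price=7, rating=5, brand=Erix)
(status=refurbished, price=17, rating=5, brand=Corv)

No match, No match, No match, Match

The simplest hypothesis consistent with all the labels is: brand is Corv.
(status=refurbished, price=4, rating=5, brand=Axo): brand is Axo — doesn't match, so No match.
(status=refurbished, price=21, rating=2, brand=Axo): brand is Axo — doesn't match, so No match.
(status=refurbished, price=7, rating=5, brand=Erix): brand is Erix — doesn't match, so No match.
(status=refurbished, price=17, rating=5, brand=Corv): brand is Corv — passes, so Match.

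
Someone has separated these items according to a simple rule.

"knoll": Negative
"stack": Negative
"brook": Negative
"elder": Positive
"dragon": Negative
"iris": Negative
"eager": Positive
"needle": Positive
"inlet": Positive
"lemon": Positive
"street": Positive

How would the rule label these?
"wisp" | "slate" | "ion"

Negative, Positive, Negative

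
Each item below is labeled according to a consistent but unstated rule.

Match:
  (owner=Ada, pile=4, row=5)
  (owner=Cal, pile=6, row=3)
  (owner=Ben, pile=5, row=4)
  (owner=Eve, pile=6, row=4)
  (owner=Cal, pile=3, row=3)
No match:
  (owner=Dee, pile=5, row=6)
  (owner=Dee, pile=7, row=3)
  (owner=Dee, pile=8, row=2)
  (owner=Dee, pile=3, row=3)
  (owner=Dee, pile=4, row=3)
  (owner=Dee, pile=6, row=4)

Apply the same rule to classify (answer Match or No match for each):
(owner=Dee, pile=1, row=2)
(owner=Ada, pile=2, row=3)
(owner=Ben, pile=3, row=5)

No match, Match, Match

The classifier is using: owner is not Dee.
(owner=Dee, pile=1, row=2): owner is Dee, lacks this property → No match. (owner=Ada, pile=2, row=3): owner is Ada, checks out → Match. (owner=Ben, pile=3, row=5): owner is Ben, checks out → Match.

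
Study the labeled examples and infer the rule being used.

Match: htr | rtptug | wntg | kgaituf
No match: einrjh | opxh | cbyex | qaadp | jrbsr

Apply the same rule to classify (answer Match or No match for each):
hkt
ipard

Checking candidate rules against both groups, what survives is: contains 't'.

Match, No match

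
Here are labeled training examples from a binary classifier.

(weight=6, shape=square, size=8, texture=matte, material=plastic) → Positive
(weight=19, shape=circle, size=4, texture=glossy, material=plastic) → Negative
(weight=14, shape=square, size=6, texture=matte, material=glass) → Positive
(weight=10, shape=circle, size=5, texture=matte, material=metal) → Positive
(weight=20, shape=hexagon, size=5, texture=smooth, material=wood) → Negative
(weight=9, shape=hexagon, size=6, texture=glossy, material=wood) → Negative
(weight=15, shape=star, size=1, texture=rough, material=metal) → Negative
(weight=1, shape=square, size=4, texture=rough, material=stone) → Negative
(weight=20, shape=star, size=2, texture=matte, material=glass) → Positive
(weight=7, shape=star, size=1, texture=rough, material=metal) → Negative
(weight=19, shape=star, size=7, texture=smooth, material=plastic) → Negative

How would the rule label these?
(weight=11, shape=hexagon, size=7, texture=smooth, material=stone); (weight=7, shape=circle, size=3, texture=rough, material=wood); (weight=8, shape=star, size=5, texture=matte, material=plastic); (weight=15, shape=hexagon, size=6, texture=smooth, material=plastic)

Negative, Negative, Positive, Negative

Every 'Positive' example satisfies: texture is matte. None of the 'Negative' examples do.
Negative: (weight=11, shape=hexagon, size=7, texture=smooth, material=stone), since texture is smooth. Negative: (weight=7, shape=circle, size=3, texture=rough, material=wood), since texture is rough. Positive: (weight=8, shape=star, size=5, texture=matte, material=plastic), since texture is matte. Negative: (weight=15, shape=hexagon, size=6, texture=smooth, material=plastic), since texture is smooth.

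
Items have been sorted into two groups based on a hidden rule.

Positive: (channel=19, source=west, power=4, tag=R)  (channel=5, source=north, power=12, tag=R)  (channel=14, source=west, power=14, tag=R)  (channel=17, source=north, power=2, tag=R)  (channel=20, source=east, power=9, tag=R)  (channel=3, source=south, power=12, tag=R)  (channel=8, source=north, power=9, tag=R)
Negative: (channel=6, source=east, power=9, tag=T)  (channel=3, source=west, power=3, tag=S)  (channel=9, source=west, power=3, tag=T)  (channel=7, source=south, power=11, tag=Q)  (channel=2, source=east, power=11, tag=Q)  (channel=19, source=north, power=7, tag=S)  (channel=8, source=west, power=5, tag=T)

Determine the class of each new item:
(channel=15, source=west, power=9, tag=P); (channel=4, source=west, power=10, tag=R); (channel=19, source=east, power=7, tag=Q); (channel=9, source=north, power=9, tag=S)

The distinguishing property — tag is R — holds for all the 'Positive' cases and none of the 'Negative' cases.
(channel=15, source=west, power=9, tag=P): tag is P, does not satisfy this → Negative. (channel=4, source=west, power=10, tag=R): tag is R, checks out → Positive. (channel=19, source=east, power=7, tag=Q): tag is Q, does not satisfy this → Negative. (channel=9, source=north, power=9, tag=S): tag is S, does not satisfy this → Negative.

Negative, Positive, Negative, Negative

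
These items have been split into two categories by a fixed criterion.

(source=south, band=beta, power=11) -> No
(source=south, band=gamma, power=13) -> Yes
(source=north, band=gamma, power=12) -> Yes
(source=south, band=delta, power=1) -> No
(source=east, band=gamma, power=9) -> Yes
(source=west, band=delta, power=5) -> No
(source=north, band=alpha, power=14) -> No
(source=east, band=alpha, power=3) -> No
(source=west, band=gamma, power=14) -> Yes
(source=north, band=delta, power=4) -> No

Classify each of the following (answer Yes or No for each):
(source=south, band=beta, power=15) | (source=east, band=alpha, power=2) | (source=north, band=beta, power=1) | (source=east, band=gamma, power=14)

No, No, No, Yes

'Yes' ⟺ band is gamma.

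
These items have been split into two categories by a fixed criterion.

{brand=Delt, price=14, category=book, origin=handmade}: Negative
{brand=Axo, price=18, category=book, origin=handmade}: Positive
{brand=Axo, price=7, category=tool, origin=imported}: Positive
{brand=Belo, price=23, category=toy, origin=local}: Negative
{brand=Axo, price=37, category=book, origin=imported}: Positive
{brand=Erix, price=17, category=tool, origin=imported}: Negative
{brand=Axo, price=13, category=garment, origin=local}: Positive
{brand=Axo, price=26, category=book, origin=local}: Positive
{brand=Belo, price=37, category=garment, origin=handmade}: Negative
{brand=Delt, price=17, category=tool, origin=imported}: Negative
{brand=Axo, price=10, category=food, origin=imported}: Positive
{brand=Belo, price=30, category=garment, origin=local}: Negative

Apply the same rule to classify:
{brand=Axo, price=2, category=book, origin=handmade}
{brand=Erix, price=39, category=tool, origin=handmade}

All 'Positive' examples share one property — brand is Axo — and every 'Negative' example lacks it.
{brand=Axo, price=2, category=book, origin=handmade} → brand is Axo → Positive. {brand=Erix, price=39, category=tool, origin=handmade} → brand is Erix → Negative.

Positive, Negative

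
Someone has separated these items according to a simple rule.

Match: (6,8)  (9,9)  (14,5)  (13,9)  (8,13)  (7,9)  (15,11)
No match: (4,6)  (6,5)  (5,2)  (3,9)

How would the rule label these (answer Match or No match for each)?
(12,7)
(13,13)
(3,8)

The distinguishing property — sum ≥ 14 — holds for all the 'Match' cases and none of the 'No match' cases.
(12,7): 12+7 = 19, fits → Match. (13,13): 13+13 = 26, fits → Match. (3,8): 3+8 = 11, doesn't match → No match.

Match, Match, No match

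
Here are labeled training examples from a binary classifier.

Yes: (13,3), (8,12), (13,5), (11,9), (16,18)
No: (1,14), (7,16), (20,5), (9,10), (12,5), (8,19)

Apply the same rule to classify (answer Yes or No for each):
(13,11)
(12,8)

Yes, Yes

Comparing the two groups points to one rule — sum is even.
(13,11) → 13+11 = 24 → Yes. (12,8) → 12+8 = 20 → Yes.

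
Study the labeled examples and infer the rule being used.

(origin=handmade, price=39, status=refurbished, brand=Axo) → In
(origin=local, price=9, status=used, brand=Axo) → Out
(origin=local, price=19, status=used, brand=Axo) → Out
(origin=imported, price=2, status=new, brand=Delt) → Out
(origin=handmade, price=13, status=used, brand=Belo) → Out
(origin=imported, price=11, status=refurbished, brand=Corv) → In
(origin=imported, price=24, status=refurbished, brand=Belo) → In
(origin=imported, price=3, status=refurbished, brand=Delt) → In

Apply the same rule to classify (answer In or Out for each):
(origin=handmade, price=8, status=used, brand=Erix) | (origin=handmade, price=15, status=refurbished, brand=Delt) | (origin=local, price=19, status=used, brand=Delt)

Checking candidate rules against both groups, what survives is: status is refurbished.
(origin=handmade, price=8, status=used, brand=Erix): Out (status is used).
(origin=handmade, price=15, status=refurbished, brand=Delt): In (status is refurbished).
(origin=local, price=19, status=used, brand=Delt): Out (status is used).

Out, In, Out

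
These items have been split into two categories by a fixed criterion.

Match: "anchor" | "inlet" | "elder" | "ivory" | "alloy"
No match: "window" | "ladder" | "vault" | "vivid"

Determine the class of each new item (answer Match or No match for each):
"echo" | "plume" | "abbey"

The classifier is using: starts with a vowel.

Match, No match, Match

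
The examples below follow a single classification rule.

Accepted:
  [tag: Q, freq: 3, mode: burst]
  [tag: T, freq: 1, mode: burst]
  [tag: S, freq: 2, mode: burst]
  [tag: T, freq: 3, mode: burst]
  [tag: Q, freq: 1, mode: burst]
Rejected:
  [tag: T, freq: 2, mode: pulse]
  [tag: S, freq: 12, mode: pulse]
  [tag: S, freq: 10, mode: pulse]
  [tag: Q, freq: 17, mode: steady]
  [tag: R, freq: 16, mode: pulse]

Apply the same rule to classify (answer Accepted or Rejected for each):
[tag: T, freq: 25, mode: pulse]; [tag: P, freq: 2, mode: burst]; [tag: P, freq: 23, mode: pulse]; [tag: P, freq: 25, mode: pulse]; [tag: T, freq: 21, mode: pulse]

Rejected, Accepted, Rejected, Rejected, Rejected

A rule that fits every label: mode is burst — true of each 'Accepted' example, false of each 'Rejected' one.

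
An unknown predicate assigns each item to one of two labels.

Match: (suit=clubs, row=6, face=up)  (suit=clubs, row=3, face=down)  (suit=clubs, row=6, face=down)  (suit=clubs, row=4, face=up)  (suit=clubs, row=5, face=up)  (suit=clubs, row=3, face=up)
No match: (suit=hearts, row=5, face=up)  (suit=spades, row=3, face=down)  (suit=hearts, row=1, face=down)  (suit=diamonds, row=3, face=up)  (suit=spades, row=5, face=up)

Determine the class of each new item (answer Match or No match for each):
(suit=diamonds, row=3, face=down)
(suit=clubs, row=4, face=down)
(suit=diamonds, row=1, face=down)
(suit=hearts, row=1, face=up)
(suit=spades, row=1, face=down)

Every 'Match' example satisfies: suit is clubs. None of the 'No match' examples do.

No match, Match, No match, No match, No match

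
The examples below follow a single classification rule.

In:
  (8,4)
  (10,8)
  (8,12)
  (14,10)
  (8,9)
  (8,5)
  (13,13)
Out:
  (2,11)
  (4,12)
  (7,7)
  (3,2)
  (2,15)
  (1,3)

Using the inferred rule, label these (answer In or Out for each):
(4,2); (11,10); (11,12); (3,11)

Out, In, In, Out

'In' ⟺ first ≥ 8.
(4,2) — first 4, hence Out. (11,10) — first 11, hence In. (11,12) — first 11, hence In. (3,11) — first 3, hence Out.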